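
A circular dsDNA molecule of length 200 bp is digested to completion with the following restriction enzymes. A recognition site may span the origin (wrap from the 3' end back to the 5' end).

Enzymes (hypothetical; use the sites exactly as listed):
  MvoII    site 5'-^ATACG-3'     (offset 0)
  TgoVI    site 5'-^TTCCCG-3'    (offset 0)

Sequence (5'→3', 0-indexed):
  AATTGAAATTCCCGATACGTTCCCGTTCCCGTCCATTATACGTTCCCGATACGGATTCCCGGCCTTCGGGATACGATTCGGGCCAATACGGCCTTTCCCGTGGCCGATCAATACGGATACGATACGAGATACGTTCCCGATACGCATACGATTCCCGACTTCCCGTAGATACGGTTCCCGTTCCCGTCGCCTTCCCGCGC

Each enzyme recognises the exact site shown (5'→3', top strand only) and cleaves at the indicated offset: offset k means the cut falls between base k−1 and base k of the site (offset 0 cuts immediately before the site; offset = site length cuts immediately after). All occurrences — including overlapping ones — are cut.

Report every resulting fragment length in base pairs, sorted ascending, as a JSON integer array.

Site scan:
  MvoII (ATACG, off=0): starts [14, 37, 48, 70, 85, 110, 116, 121, 128, 139, 145, 168] → cuts [14, 37, 48, 70, 85, 110, 116, 121, 128, 139, 145, 168]
  TgoVI (TTCCCG, off=0): starts [8, 19, 25, 42, 55, 94, 133, 151, 159, 174, 180, 191] → cuts [8, 19, 25, 42, 55, 94, 133, 151, 159, 174, 180, 191]

Pooled cuts: [8, 14, 19, 25, 37, 42, 48, 55, 70, 85, 94, 110, 116, 121, 128, 133, 139, 145, 151, 159, 168, 174, 180, 191]

Fragment lengths:
  8→14: 6 bp
  14→19: 5 bp
  19→25: 6 bp
  25→37: 12 bp
  37→42: 5 bp
  42→48: 6 bp
  48→55: 7 bp
  55→70: 15 bp
  70→85: 15 bp
  85→94: 9 bp
  94→110: 16 bp
  110→116: 6 bp
  116→121: 5 bp
  121→128: 7 bp
  128→133: 5 bp
  133→139: 6 bp
  139→145: 6 bp
  145→151: 6 bp
  151→159: 8 bp
  159→168: 9 bp
  168→174: 6 bp
  174→180: 6 bp
  180→191: 11 bp
  191→8 (wrap): 200-191+8 = 17 bp

[5,5,5,5,6,6,6,6,6,6,6,6,6,7,7,8,9,9,11,12,15,15,16,17]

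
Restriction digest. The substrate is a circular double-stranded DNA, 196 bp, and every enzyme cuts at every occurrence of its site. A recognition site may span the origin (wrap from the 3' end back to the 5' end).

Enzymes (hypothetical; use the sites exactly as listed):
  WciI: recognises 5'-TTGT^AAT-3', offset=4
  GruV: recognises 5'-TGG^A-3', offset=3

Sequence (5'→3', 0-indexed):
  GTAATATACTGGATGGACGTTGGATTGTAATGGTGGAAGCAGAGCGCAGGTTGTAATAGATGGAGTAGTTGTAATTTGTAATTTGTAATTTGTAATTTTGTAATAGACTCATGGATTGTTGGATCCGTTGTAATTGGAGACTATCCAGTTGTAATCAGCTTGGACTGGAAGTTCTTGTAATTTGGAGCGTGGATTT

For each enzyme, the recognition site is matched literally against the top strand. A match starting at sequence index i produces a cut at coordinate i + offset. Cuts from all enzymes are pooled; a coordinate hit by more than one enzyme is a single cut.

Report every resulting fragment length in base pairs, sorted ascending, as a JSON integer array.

Scan for sites:
  WciI (TTGTAAT, off=4): starts [24, 50, 68, 75, 82, 89, 97, 127, 148, 174, 194] → cuts [2, 28, 54, 72, 79, 86, 93, 101, 131, 152, 178]
  GruV (TGGA, off=3): starts [9, 13, 20, 33, 60, 111, 119, 134, 160, 165, 182, 189] → cuts [12, 16, 23, 36, 63, 114, 122, 137, 163, 168, 185, 192]

All cut coordinates (distinct, sorted): [2, 12, 16, 23, 28, 36, 54, 63, 72, 79, 86, 93, 101, 114, 122, 131, 137, 152, 163, 168, 178, 185, 192]

Fragments:
  2→12: 10 bp
  12→16: 4 bp
  16→23: 7 bp
  23→28: 5 bp
  28→36: 8 bp
  36→54: 18 bp
  54→63: 9 bp
  63→72: 9 bp
  72→79: 7 bp
  79→86: 7 bp
  86→93: 7 bp
  93→101: 8 bp
  101→114: 13 bp
  114→122: 8 bp
  122→131: 9 bp
  131→137: 6 bp
  137→152: 15 bp
  152→163: 11 bp
  163→168: 5 bp
  168→178: 10 bp
  178→185: 7 bp
  185→192: 7 bp
  192→2 (wrap): 196-192+2 = 6 bp

[4,5,5,6,6,7,7,7,7,7,7,8,8,8,9,9,9,10,10,11,13,15,18]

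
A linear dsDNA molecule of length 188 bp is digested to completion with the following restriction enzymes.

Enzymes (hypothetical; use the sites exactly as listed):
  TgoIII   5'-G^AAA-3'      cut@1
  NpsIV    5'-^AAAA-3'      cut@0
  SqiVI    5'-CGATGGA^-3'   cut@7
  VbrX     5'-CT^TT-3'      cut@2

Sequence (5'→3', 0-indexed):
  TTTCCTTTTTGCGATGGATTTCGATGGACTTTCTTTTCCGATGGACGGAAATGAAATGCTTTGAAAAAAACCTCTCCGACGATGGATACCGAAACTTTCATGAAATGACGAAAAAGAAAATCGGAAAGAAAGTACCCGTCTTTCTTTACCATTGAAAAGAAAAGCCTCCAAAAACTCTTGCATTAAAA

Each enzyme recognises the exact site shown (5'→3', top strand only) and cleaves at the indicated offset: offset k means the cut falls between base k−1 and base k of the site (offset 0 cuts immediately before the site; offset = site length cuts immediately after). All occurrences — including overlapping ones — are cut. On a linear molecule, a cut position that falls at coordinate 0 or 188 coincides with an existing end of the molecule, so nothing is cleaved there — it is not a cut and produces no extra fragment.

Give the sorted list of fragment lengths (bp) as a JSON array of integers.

Per-enzyme occurrences:
  TgoIII (GAAA, off=1): starts [47, 52, 62, 90, 101, 109, 115, 123, 127, 153, 158] → cuts [48, 53, 63, 91, 102, 110, 116, 124, 128, 154, 159]
  NpsIV (AAAA, off=0): starts [63, 64, 65, 66, 110, 111, 116, 154, 159, 169, 170, 184] → cuts [63, 64, 65, 66, 110, 111, 116, 154, 159, 169, 170, 184]
  SqiVI (CGATGGA, off=7): starts [11, 21, 38, 79] → cuts [18, 28, 45, 86]
  VbrX (CTTT, off=2): starts [4, 28, 32, 58, 94, 139, 143] → cuts [6, 30, 34, 60, 96, 141, 145]

All cut coordinates (distinct, sorted): [6, 18, 28, 30, 34, 45, 48, 53, 60, 63, 64, 65, 66, 86, 91, 96, 102, 110, 111, 116, 124, 128, 141, 145, 154, 159, 169, 170, 184]

Fragment lengths:
  [0,6): 6 bp
  [6,18): 12 bp
  [18,28): 10 bp
  [28,30): 2 bp
  [30,34): 4 bp
  [34,45): 11 bp
  [45,48): 3 bp
  [48,53): 5 bp
  [53,60): 7 bp
  [60,63): 3 bp
  [63,64): 1 bp
  [64,65): 1 bp
  [65,66): 1 bp
  [66,86): 20 bp
  [86,91): 5 bp
  [91,96): 5 bp
  [96,102): 6 bp
  [102,110): 8 bp
  [110,111): 1 bp
  [111,116): 5 bp
  [116,124): 8 bp
  [124,128): 4 bp
  [128,141): 13 bp
  [141,145): 4 bp
  [145,154): 9 bp
  [154,159): 5 bp
  [159,169): 10 bp
  [169,170): 1 bp
  [170,184): 14 bp
  [184,188): 4 bp

[1,1,1,1,1,2,3,3,4,4,4,4,5,5,5,5,5,6,6,7,8,8,9,10,10,11,12,13,14,20]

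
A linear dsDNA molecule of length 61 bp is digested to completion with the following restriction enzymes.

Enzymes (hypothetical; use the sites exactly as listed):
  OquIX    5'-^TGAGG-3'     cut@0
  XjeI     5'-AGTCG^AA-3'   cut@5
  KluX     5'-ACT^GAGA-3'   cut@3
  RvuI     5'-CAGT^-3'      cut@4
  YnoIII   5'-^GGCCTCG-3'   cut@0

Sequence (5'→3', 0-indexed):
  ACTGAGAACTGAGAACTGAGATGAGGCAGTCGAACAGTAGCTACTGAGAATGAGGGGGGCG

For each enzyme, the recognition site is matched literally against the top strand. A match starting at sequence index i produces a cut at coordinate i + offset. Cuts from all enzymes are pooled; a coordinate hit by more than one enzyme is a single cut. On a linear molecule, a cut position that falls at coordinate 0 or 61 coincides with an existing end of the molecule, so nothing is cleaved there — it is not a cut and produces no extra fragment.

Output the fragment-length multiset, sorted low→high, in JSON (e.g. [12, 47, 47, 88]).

[2,3,4,5,6,7,7,7,9,11]

Site scan:
  OquIX TGAGG/0: at [21, 50] ⇒ [21, 50]
  XjeI AGTCGAA/5: at [27] ⇒ [32]
  KluX ACTGAGA/3: at [0, 7, 14, 42] ⇒ [3, 10, 17, 45]
  RvuI CAGT/4: at [26, 34] ⇒ [30, 38]
  YnoIII (GGCCTCG, off=0): no sites

All cut coordinates (distinct, sorted): [3, 10, 17, 21, 30, 32, 38, 45, 50]

Fragments:
  [0,3): 3 bp
  [3,10): 7 bp
  [10,17): 7 bp
  [17,21): 4 bp
  [21,30): 9 bp
  [30,32): 2 bp
  [32,38): 6 bp
  [38,45): 7 bp
  [45,50): 5 bp
  [50,61): 11 bp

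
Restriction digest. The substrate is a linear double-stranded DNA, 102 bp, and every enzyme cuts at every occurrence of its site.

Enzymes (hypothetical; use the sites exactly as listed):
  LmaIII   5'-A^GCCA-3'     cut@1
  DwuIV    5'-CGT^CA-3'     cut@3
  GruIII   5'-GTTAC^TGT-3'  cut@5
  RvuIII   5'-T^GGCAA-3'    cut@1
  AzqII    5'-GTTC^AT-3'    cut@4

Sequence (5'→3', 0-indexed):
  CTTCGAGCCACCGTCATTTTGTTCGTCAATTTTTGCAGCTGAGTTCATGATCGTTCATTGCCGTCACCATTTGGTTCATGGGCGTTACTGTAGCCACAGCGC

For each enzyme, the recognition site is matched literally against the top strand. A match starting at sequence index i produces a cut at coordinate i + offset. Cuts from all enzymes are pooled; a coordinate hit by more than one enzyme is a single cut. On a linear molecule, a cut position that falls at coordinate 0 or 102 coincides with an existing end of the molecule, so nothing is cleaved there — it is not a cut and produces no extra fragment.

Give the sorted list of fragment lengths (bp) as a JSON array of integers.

Per-enzyme occurrences:
  LmaIII AGCCA/1: at [5, 91] ⇒ [6, 92]
  DwuIV CGTCA/3: at [11, 23, 61] ⇒ [14, 26, 64]
  GruIII GTTACTGT/5: at [83] ⇒ [88]
  RvuIII (TGGCAA, off=1): no sites
  AzqII GTTCAT/4: at [42, 52, 73] ⇒ [46, 56, 77]

Pooled cuts: [6, 14, 26, 46, 56, 64, 77, 88, 92]

Fragments:
  [0,6): 6 bp
  [6,14): 8 bp
  [14,26): 12 bp
  [26,46): 20 bp
  [46,56): 10 bp
  [56,64): 8 bp
  [64,77): 13 bp
  [77,88): 11 bp
  [88,92): 4 bp
  [92,102): 10 bp

[4,6,8,8,10,10,11,12,13,20]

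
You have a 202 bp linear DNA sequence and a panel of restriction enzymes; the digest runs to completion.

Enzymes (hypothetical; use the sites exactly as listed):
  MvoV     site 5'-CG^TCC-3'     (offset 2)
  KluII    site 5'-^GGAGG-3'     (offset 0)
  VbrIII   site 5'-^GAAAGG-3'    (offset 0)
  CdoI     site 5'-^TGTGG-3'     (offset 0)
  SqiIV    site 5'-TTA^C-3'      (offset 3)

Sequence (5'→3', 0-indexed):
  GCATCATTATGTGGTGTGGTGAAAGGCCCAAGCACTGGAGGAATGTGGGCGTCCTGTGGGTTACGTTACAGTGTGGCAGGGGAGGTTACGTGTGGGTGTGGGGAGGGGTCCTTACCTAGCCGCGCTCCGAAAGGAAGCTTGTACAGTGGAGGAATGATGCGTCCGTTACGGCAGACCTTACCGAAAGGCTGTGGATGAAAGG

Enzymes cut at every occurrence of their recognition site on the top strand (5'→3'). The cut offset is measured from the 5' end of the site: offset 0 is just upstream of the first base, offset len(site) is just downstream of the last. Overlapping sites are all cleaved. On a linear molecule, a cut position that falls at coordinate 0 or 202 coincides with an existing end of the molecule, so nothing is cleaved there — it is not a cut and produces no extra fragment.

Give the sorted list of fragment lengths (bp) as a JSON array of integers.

Per-enzyme occurrences:
  MvoV (CGTCC, off=2): starts [49, 159] → cuts [51, 161]
  KluII (GGAGG, off=0): starts [36, 80, 101, 147] → cuts [36, 80, 101, 147]
  VbrIII (GAAAGG, off=0): starts [20, 128, 182, 196] → cuts [20, 128, 182, 196]
  CdoI (TGTGG, off=0): starts [9, 14, 43, 54, 71, 90, 96, 189] → cuts [9, 14, 43, 54, 71, 90, 96, 189]
  SqiIV (TTAC, off=3): starts [60, 65, 85, 111, 165, 177] → cuts [63, 68, 88, 114, 168, 180]

Pooled cuts: [9, 14, 20, 36, 43, 51, 54, 63, 68, 71, 80, 88, 90, 96, 101, 114, 128, 147, 161, 168, 180, 182, 189, 196]

Fragments:
  [0,9): 9 bp
  [9,14): 5 bp
  [14,20): 6 bp
  [20,36): 16 bp
  [36,43): 7 bp
  [43,51): 8 bp
  [51,54): 3 bp
  [54,63): 9 bp
  [63,68): 5 bp
  [68,71): 3 bp
  [71,80): 9 bp
  [80,88): 8 bp
  [88,90): 2 bp
  [90,96): 6 bp
  [96,101): 5 bp
  [101,114): 13 bp
  [114,128): 14 bp
  [128,147): 19 bp
  [147,161): 14 bp
  [161,168): 7 bp
  [168,180): 12 bp
  [180,182): 2 bp
  [182,189): 7 bp
  [189,196): 7 bp
  [196,202): 6 bp

[2,2,3,3,5,5,5,6,6,6,7,7,7,7,8,8,9,9,9,12,13,14,14,16,19]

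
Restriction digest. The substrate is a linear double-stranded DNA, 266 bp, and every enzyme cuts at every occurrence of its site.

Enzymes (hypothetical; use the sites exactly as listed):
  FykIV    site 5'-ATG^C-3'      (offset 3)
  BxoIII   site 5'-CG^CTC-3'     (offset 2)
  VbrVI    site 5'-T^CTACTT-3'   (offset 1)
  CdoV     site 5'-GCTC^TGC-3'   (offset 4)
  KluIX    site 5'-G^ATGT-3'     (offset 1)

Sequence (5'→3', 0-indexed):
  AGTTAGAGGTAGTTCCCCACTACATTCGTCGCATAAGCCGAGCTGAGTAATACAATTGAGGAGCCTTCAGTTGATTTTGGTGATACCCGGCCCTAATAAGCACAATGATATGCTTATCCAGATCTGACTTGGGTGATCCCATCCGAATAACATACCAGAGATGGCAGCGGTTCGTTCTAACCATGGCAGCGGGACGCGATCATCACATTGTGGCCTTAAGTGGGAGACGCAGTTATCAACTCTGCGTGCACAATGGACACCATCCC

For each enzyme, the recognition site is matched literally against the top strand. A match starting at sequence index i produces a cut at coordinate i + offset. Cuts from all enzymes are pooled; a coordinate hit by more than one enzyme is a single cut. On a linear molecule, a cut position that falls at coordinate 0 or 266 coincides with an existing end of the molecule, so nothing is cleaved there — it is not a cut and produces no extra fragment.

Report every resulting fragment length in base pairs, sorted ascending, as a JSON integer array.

Scan for sites:
  FykIV ATGC/3: at [109] ⇒ [112]
  BxoIII (CGCTC, off=2): no sites
  VbrVI (TCTACTT, off=1): no sites
  CdoV (GCTCTGC, off=4): no sites
  KluIX (GATGT, off=1): no sites

All cut coordinates (distinct, sorted): [112]

Fragments:
  [0,112): 112 bp
  [112,266): 154 bp

[112,154]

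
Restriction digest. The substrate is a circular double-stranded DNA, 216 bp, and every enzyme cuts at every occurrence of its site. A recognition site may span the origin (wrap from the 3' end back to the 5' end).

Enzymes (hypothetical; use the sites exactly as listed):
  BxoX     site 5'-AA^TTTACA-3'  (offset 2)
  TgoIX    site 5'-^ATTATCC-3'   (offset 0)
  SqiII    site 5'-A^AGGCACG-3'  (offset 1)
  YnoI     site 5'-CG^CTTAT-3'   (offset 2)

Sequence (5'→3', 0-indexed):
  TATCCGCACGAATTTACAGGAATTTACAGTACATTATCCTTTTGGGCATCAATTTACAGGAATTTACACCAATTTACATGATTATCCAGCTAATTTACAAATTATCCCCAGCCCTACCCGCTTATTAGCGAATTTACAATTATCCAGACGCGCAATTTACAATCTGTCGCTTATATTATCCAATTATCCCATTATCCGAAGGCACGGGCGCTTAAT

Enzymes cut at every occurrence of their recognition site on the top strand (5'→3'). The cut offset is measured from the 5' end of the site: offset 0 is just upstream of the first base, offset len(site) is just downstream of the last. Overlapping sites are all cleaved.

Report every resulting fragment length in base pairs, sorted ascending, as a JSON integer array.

Site scan:
  BxoX (AATTTACA, off=2): starts [10, 20, 50, 60, 70, 91, 130, 153] → cuts [12, 22, 52, 62, 72, 93, 132, 155]
  TgoIX (ATTATCC, off=0): starts [32, 80, 100, 138, 174, 182, 190, 214] → cuts [32, 80, 100, 138, 174, 182, 190, 214]
  SqiII (AAGGCACG, off=1): starts [198] → cuts [199]
  YnoI (CGCTTAT, off=2): starts [118, 167] → cuts [120, 169]

Pooled cuts: [12, 22, 32, 52, 62, 72, 80, 93, 100, 120, 132, 138, 155, 169, 174, 182, 190, 199, 214]

Fragments:
  12→22: 10 bp
  22→32: 10 bp
  32→52: 20 bp
  52→62: 10 bp
  62→72: 10 bp
  72→80: 8 bp
  80→93: 13 bp
  93→100: 7 bp
  100→120: 20 bp
  120→132: 12 bp
  132→138: 6 bp
  138→155: 17 bp
  155→169: 14 bp
  169→174: 5 bp
  174→182: 8 bp
  182→190: 8 bp
  190→199: 9 bp
  199→214: 15 bp
  214→12 (wrap): 216-214+12 = 14 bp

[5,6,7,8,8,8,9,10,10,10,10,12,13,14,14,15,17,20,20]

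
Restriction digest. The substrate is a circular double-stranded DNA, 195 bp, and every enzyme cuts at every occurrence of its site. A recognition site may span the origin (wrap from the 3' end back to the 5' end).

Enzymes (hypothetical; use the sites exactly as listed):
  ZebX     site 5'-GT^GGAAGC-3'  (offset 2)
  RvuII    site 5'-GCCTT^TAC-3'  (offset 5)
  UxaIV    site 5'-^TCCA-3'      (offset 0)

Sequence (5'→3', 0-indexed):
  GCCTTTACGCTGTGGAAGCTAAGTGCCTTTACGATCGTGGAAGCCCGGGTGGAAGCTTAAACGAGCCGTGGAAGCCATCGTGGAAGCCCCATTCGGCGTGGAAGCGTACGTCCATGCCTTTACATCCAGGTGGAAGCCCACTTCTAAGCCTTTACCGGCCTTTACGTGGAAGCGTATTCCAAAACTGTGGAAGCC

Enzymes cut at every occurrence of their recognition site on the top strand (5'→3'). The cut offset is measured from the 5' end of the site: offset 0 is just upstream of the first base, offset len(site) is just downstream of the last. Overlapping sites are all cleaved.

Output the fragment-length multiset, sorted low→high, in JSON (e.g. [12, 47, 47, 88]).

Site scan:
  ZebX GTGGAAGC/2: at [11, 36, 48, 67, 79, 97, 129, 165, 186] ⇒ [13, 38, 50, 69, 81, 99, 131, 167, 188]
  RvuII GCCTTTAC/5: at [0, 24, 115, 147, 157] ⇒ [5, 29, 120, 152, 162]
  UxaIV TCCA/0: at [110, 124, 177] ⇒ [110, 124, 177]

Pooled cuts: [5, 13, 29, 38, 50, 69, 81, 99, 110, 120, 124, 131, 152, 162, 167, 177, 188]

Fragments:
  5→13: 8 bp
  13→29: 16 bp
  29→38: 9 bp
  38→50: 12 bp
  50→69: 19 bp
  69→81: 12 bp
  81→99: 18 bp
  99→110: 11 bp
  110→120: 10 bp
  120→124: 4 bp
  124→131: 7 bp
  131→152: 21 bp
  152→162: 10 bp
  162→167: 5 bp
  167→177: 10 bp
  177→188: 11 bp
  188→5 (wrap): 195-188+5 = 12 bp

[4,5,7,8,9,10,10,10,11,11,12,12,12,16,18,19,21]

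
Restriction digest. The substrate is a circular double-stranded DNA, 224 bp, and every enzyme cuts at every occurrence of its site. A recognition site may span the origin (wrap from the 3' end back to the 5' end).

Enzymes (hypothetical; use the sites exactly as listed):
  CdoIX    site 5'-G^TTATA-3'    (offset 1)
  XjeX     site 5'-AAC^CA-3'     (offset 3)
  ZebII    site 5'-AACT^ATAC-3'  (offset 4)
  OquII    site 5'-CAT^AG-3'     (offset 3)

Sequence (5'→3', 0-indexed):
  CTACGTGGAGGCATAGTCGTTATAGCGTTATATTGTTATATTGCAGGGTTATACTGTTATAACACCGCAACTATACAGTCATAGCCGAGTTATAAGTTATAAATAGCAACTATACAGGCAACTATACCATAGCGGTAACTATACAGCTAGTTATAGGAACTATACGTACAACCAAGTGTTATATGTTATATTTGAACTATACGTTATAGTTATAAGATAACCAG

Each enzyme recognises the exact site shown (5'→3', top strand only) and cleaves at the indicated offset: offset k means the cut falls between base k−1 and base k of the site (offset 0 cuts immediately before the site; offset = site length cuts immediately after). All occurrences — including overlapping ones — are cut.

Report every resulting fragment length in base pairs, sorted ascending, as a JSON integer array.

Per-enzyme occurrences:
  CdoIX GTTATA/1: at [18, 26, 34, 47, 55, 88, 95, 149, 177, 184, 202, 208] ⇒ [19, 27, 35, 48, 56, 89, 96, 150, 178, 185, 203, 209]
  XjeX AACCA/3: at [169, 218] ⇒ [172, 221]
  ZebII AACTATAC/4: at [68, 107, 119, 136, 157, 194] ⇒ [72, 111, 123, 140, 161, 198]
  OquII CATAG/3: at [11, 79, 127] ⇒ [14, 82, 130]

Pooled cuts: [14, 19, 27, 35, 48, 56, 72, 82, 89, 96, 111, 123, 130, 140, 150, 161, 172, 178, 185, 198, 203, 209, 221]

Fragment lengths:
  14→19: 5 bp
  19→27: 8 bp
  27→35: 8 bp
  35→48: 13 bp
  48→56: 8 bp
  56→72: 16 bp
  72→82: 10 bp
  82→89: 7 bp
  89→96: 7 bp
  96→111: 15 bp
  111→123: 12 bp
  123→130: 7 bp
  130→140: 10 bp
  140→150: 10 bp
  150→161: 11 bp
  161→172: 11 bp
  172→178: 6 bp
  178→185: 7 bp
  185→198: 13 bp
  198→203: 5 bp
  203→209: 6 bp
  209→221: 12 bp
  221→14 (wrap): 224-221+14 = 17 bp

[5,5,6,6,7,7,7,7,8,8,8,10,10,10,11,11,12,12,13,13,15,16,17]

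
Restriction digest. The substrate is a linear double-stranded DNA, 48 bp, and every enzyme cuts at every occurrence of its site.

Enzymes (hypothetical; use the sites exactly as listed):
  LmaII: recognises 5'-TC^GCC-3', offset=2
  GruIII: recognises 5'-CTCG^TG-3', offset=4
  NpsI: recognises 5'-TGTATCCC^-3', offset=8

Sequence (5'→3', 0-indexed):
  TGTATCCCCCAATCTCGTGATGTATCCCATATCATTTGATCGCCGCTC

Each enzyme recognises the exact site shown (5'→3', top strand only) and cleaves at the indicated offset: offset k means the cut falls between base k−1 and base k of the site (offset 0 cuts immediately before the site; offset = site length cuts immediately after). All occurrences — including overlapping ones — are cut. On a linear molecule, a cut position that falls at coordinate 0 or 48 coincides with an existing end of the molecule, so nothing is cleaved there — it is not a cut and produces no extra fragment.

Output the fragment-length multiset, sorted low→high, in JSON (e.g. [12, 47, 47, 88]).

[7,8,9,11,13]

Per-enzyme occurrences:
  LmaII (TCGCC, off=2): starts [39] → cuts [41]
  GruIII (CTCGTG, off=4): starts [13] → cuts [17]
  NpsI (TGTATCCC, off=8): starts [0, 20] → cuts [8, 28]

Pooled cuts: [8, 17, 28, 41]

Fragment lengths:
  [0,8): 8 bp
  [8,17): 9 bp
  [17,28): 11 bp
  [28,41): 13 bp
  [41,48): 7 bp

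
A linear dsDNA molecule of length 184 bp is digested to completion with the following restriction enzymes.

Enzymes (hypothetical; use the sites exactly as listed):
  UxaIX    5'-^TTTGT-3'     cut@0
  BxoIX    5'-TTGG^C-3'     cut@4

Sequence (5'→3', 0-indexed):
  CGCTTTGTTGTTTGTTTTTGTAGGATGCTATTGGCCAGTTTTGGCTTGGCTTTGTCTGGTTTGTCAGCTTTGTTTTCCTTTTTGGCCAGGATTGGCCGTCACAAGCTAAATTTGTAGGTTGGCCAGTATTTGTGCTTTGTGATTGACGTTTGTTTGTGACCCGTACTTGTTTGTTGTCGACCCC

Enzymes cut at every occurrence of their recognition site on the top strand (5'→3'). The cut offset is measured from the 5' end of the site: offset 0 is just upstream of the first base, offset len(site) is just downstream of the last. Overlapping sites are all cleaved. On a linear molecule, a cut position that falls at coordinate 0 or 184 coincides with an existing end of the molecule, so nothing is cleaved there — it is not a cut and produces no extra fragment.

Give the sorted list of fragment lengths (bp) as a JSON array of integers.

[1,3,4,5,6,6,7,7,9,9,10,10,12,13,15,15,17,17,18]

Per-enzyme occurrences:
  UxaIX TTTGT/0: at [3, 10, 16, 50, 59, 68, 110, 128, 135, 148, 152, 169] ⇒ [3, 10, 16, 50, 59, 68, 110, 128, 135, 148, 152, 169]
  BxoIX TTGGC/4: at [30, 40, 45, 81, 91, 118] ⇒ [34, 44, 49, 85, 95, 122]

All cut coordinates (distinct, sorted): [3, 10, 16, 34, 44, 49, 50, 59, 68, 85, 95, 110, 122, 128, 135, 148, 152, 169]

Fragments:
  [0,3): 3 bp
  [3,10): 7 bp
  [10,16): 6 bp
  [16,34): 18 bp
  [34,44): 10 bp
  [44,49): 5 bp
  [49,50): 1 bp
  [50,59): 9 bp
  [59,68): 9 bp
  [68,85): 17 bp
  [85,95): 10 bp
  [95,110): 15 bp
  [110,122): 12 bp
  [122,128): 6 bp
  [128,135): 7 bp
  [135,148): 13 bp
  [148,152): 4 bp
  [152,169): 17 bp
  [169,184): 15 bp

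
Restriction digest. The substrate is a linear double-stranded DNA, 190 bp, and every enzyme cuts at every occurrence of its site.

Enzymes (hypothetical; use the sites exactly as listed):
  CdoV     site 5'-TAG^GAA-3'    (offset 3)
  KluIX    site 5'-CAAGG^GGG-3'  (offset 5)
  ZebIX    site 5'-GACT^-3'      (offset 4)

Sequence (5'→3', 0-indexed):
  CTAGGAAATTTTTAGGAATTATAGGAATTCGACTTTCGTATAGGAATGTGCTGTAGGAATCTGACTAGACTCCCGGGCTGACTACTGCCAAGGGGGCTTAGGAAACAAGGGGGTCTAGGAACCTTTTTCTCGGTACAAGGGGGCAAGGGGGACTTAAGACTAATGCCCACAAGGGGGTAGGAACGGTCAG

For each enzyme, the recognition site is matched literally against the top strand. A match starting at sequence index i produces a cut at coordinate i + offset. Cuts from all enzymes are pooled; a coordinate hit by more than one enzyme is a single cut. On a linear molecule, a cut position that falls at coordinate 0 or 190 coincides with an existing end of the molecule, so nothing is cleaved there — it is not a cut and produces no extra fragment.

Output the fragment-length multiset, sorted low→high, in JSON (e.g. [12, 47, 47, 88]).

[4,5,6,6,7,8,8,8,9,9,9,10,10,10,10,11,12,13,13,22]

Scan for sites:
  CdoV (TAGGAA, off=3): starts [1, 12, 21, 40, 53, 98, 115, 177] → cuts [4, 15, 24, 43, 56, 101, 118, 180]
  KluIX (CAAGGGGG, off=5): starts [88, 105, 135, 143, 169] → cuts [93, 110, 140, 148, 174]
  ZebIX (GACT, off=4): starts [30, 62, 67, 79, 150, 157] → cuts [34, 66, 71, 83, 154, 161]

All cut coordinates (distinct, sorted): [4, 15, 24, 34, 43, 56, 66, 71, 83, 93, 101, 110, 118, 140, 148, 154, 161, 174, 180]

Fragments:
  [0,4): 4 bp
  [4,15): 11 bp
  [15,24): 9 bp
  [24,34): 10 bp
  [34,43): 9 bp
  [43,56): 13 bp
  [56,66): 10 bp
  [66,71): 5 bp
  [71,83): 12 bp
  [83,93): 10 bp
  [93,101): 8 bp
  [101,110): 9 bp
  [110,118): 8 bp
  [118,140): 22 bp
  [140,148): 8 bp
  [148,154): 6 bp
  [154,161): 7 bp
  [161,174): 13 bp
  [174,180): 6 bp
  [180,190): 10 bp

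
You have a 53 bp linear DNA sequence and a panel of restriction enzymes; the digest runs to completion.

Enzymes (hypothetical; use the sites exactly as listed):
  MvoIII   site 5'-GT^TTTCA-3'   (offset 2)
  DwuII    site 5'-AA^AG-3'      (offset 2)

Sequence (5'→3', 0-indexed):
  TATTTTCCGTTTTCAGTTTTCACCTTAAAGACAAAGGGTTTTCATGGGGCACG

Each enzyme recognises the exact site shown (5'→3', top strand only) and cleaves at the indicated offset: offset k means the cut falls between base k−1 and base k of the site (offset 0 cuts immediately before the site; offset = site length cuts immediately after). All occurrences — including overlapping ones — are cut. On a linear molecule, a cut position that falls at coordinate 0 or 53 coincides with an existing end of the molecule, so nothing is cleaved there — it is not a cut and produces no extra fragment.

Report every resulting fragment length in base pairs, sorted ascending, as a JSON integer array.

Per-enzyme occurrences:
  MvoIII (GTTTTCA, off=2): starts [8, 15, 37] → cuts [10, 17, 39]
  DwuII (AAAG, off=2): starts [26, 32] → cuts [28, 34]

All cut coordinates (distinct, sorted): [10, 17, 28, 34, 39]

Fragments:
  [0,10): 10 bp
  [10,17): 7 bp
  [17,28): 11 bp
  [28,34): 6 bp
  [34,39): 5 bp
  [39,53): 14 bp

[5,6,7,10,11,14]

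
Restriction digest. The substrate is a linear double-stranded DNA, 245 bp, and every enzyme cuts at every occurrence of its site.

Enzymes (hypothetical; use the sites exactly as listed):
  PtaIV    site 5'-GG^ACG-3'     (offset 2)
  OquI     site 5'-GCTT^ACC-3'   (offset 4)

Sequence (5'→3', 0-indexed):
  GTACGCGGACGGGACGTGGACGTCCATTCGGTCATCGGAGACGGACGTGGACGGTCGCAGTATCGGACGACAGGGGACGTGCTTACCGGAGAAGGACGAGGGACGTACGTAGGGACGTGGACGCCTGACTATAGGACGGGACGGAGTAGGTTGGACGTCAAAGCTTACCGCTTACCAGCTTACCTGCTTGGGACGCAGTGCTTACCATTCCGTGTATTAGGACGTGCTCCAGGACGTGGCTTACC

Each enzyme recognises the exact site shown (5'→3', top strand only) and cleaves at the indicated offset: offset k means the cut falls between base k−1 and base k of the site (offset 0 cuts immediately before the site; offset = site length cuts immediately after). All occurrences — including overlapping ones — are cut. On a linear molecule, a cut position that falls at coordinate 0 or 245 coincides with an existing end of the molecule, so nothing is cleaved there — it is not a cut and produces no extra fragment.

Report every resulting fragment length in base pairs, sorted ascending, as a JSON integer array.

Per-enzyme occurrences:
  PtaIV GGACG/2: at [6, 11, 17, 42, 48, 64, 74, 93, 100, 112, 118, 133, 138, 152, 190, 219, 231] ⇒ [8, 13, 19, 44, 50, 66, 76, 95, 102, 114, 120, 135, 140, 154, 192, 221, 233]
  OquI GCTTACC/4: at [80, 162, 169, 177, 199, 238] ⇒ [84, 166, 173, 181, 203, 242]

All cut coordinates (distinct, sorted): [8, 13, 19, 44, 50, 66, 76, 84, 95, 102, 114, 120, 135, 140, 154, 166, 173, 181, 192, 203, 221, 233, 242]

Fragments:
  [0,8): 8 bp
  [8,13): 5 bp
  [13,19): 6 bp
  [19,44): 25 bp
  [44,50): 6 bp
  [50,66): 16 bp
  [66,76): 10 bp
  [76,84): 8 bp
  [84,95): 11 bp
  [95,102): 7 bp
  [102,114): 12 bp
  [114,120): 6 bp
  [120,135): 15 bp
  [135,140): 5 bp
  [140,154): 14 bp
  [154,166): 12 bp
  [166,173): 7 bp
  [173,181): 8 bp
  [181,192): 11 bp
  [192,203): 11 bp
  [203,221): 18 bp
  [221,233): 12 bp
  [233,242): 9 bp
  [242,245): 3 bp

[3,5,5,6,6,6,7,7,8,8,8,9,10,11,11,11,12,12,12,14,15,16,18,25]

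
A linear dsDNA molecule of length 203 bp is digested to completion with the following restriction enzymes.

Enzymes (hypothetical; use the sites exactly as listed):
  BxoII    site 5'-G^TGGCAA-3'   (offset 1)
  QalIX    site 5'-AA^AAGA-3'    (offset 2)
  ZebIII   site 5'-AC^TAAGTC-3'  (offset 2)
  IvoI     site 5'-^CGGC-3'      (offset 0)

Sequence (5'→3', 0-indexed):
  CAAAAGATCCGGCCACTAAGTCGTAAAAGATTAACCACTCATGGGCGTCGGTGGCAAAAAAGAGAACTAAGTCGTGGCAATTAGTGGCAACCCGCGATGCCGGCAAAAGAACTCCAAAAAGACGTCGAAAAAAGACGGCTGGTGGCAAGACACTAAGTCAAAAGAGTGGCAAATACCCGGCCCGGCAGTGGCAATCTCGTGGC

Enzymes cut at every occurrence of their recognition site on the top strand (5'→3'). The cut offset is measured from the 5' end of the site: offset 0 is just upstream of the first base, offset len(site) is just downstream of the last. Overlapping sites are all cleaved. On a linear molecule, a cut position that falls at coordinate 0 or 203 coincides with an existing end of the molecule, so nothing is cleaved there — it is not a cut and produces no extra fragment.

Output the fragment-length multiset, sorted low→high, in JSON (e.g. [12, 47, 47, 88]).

Scan for sites:
  BxoII GTGGCAA/1: at [50, 73, 83, 141, 165, 187] ⇒ [51, 74, 84, 142, 166, 188]
  QalIX AAAAGA/2: at [1, 24, 57, 104, 116, 129, 159] ⇒ [3, 26, 59, 106, 118, 131, 161]
  ZebIII ACTAAGTC/2: at [14, 65, 151] ⇒ [16, 67, 153]
  IvoI CGGC/0: at [9, 100, 135, 177, 182] ⇒ [9, 100, 135, 177, 182]

Pooled cuts: [3, 9, 16, 26, 51, 59, 67, 74, 84, 100, 106, 118, 131, 135, 142, 153, 161, 166, 177, 182, 188]

Fragment lengths:
  [0,3): 3 bp
  [3,9): 6 bp
  [9,16): 7 bp
  [16,26): 10 bp
  [26,51): 25 bp
  [51,59): 8 bp
  [59,67): 8 bp
  [67,74): 7 bp
  [74,84): 10 bp
  [84,100): 16 bp
  [100,106): 6 bp
  [106,118): 12 bp
  [118,131): 13 bp
  [131,135): 4 bp
  [135,142): 7 bp
  [142,153): 11 bp
  [153,161): 8 bp
  [161,166): 5 bp
  [166,177): 11 bp
  [177,182): 5 bp
  [182,188): 6 bp
  [188,203): 15 bp

[3,4,5,5,6,6,6,7,7,7,8,8,8,10,10,11,11,12,13,15,16,25]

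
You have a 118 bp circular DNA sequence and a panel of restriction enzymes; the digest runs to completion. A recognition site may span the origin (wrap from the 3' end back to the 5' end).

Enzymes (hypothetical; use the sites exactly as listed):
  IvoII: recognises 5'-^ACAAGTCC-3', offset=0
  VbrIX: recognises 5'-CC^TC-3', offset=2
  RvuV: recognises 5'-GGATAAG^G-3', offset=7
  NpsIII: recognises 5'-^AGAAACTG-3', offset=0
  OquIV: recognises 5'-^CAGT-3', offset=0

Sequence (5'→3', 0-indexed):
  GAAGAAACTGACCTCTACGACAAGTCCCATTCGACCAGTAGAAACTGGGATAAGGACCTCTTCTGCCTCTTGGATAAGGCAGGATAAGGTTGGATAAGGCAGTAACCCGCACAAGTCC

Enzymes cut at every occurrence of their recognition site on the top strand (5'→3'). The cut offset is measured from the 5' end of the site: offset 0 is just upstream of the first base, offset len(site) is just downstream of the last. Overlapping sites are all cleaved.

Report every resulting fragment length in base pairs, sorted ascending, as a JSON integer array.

[1,4,4,6,9,10,10,10,11,11,11,15,16]

Scan for sites:
  IvoII ACAAGTCC/0: at [19, 110] ⇒ [19, 110]
  VbrIX CCTC/2: at [11, 56, 65] ⇒ [13, 58, 67]
  RvuV GGATAAGG/7: at [47, 71, 81, 91] ⇒ [54, 78, 88, 98]
  NpsIII AGAAACTG/0: at [2, 39] ⇒ [2, 39]
  OquIV CAGT/0: at [35, 99] ⇒ [35, 99]

All cut coordinates (distinct, sorted): [2, 13, 19, 35, 39, 54, 58, 67, 78, 88, 98, 99, 110]

Fragment lengths:
  2→13: 11 bp
  13→19: 6 bp
  19→35: 16 bp
  35→39: 4 bp
  39→54: 15 bp
  54→58: 4 bp
  58→67: 9 bp
  67→78: 11 bp
  78→88: 10 bp
  88→98: 10 bp
  98→99: 1 bp
  99→110: 11 bp
  110→2 (wrap): 118-110+2 = 10 bp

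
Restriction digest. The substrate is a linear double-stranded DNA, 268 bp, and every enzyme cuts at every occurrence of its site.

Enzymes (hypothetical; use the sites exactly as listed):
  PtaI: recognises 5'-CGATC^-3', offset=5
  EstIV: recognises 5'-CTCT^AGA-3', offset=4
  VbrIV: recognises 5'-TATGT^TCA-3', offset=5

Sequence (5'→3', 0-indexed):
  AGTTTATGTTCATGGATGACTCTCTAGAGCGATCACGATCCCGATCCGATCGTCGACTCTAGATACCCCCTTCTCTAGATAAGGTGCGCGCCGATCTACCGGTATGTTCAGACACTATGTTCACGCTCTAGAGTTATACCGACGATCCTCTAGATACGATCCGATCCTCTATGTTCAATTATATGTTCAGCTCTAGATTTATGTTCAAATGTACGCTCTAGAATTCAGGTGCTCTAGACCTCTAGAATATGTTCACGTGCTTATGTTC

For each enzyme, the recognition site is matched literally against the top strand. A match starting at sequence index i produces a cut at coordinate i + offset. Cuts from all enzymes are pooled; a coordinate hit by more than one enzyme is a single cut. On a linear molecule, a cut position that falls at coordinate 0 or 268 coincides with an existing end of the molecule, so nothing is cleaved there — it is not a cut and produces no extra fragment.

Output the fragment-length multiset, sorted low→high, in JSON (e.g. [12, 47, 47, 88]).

Site scan:
  PtaI (CGATC, off=5): starts [29, 35, 41, 46, 91, 142, 156, 161] → cuts [34, 40, 46, 51, 96, 147, 161, 166]
  EstIV (CTCTAGA, off=4): starts [21, 56, 72, 125, 147, 190, 215, 231, 239] → cuts [25, 60, 76, 129, 151, 194, 219, 235, 243]
  VbrIV (TATGTTCA, off=5): starts [4, 102, 115, 169, 181, 199, 247] → cuts [9, 107, 120, 174, 186, 204, 252]

All cut coordinates (distinct, sorted): [9, 25, 34, 40, 46, 51, 60, 76, 96, 107, 120, 129, 147, 151, 161, 166, 174, 186, 194, 204, 219, 235, 243, 252]

Fragment lengths:
  [0,9): 9 bp
  [9,25): 16 bp
  [25,34): 9 bp
  [34,40): 6 bp
  [40,46): 6 bp
  [46,51): 5 bp
  [51,60): 9 bp
  [60,76): 16 bp
  [76,96): 20 bp
  [96,107): 11 bp
  [107,120): 13 bp
  [120,129): 9 bp
  [129,147): 18 bp
  [147,151): 4 bp
  [151,161): 10 bp
  [161,166): 5 bp
  [166,174): 8 bp
  [174,186): 12 bp
  [186,194): 8 bp
  [194,204): 10 bp
  [204,219): 15 bp
  [219,235): 16 bp
  [235,243): 8 bp
  [243,252): 9 bp
  [252,268): 16 bp

[4,5,5,6,6,8,8,8,9,9,9,9,9,10,10,11,12,13,15,16,16,16,16,18,20]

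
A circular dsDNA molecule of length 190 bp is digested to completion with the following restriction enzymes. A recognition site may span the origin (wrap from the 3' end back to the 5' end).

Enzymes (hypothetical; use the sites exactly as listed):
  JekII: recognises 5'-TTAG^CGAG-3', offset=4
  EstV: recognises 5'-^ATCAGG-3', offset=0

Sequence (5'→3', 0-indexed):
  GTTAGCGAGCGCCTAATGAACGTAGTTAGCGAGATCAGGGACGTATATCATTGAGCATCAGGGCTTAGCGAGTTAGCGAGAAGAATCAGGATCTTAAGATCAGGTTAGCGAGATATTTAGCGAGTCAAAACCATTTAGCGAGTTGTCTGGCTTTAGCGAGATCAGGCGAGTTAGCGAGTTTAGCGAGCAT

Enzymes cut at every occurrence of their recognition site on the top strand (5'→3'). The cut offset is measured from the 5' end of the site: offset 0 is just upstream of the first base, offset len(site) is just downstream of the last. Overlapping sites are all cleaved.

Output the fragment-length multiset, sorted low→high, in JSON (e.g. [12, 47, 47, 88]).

[4,4,8,8,9,10,12,12,12,14,14,18,18,23,24]

Scan for sites:
  JekII (TTAGCGAG, off=4): starts [1, 25, 64, 72, 104, 116, 134, 152, 170, 179] → cuts [5, 29, 68, 76, 108, 120, 138, 156, 174, 183]
  EstV (ATCAGG, off=0): starts [33, 56, 84, 98, 160] → cuts [33, 56, 84, 98, 160]

Pooled cuts: [5, 29, 33, 56, 68, 76, 84, 98, 108, 120, 138, 156, 160, 174, 183]

Fragment lengths:
  5→29: 24 bp
  29→33: 4 bp
  33→56: 23 bp
  56→68: 12 bp
  68→76: 8 bp
  76→84: 8 bp
  84→98: 14 bp
  98→108: 10 bp
  108→120: 12 bp
  120→138: 18 bp
  138→156: 18 bp
  156→160: 4 bp
  160→174: 14 bp
  174→183: 9 bp
  183→5 (wrap): 190-183+5 = 12 bp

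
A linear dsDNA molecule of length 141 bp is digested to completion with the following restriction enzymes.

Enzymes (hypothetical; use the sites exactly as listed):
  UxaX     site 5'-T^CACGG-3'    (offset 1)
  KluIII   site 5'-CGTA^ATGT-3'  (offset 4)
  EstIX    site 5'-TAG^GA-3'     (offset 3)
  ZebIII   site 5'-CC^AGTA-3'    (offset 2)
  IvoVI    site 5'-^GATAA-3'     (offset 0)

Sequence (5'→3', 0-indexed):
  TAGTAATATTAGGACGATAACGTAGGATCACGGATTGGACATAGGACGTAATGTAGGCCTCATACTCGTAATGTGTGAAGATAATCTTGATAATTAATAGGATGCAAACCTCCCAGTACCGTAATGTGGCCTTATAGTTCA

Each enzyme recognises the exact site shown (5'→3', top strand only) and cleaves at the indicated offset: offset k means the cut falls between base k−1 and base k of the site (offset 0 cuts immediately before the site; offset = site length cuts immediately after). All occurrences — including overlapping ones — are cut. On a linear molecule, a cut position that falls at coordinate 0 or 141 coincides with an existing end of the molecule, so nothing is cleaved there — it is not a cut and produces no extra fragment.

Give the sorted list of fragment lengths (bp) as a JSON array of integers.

Scan for sites:
  UxaX TCACGG/1: at [27] ⇒ [28]
  KluIII CGTAATGT/4: at [46, 66, 119] ⇒ [50, 70, 123]
  EstIX TAGGA/3: at [9, 22, 41, 97] ⇒ [12, 25, 44, 100]
  ZebIII CCAGTA/2: at [112] ⇒ [114]
  IvoVI GATAA/0: at [15, 79, 88] ⇒ [15, 79, 88]

Pooled cuts: [12, 15, 25, 28, 44, 50, 70, 79, 88, 100, 114, 123]

Fragment lengths:
  [0,12): 12 bp
  [12,15): 3 bp
  [15,25): 10 bp
  [25,28): 3 bp
  [28,44): 16 bp
  [44,50): 6 bp
  [50,70): 20 bp
  [70,79): 9 bp
  [79,88): 9 bp
  [88,100): 12 bp
  [100,114): 14 bp
  [114,123): 9 bp
  [123,141): 18 bp

[3,3,6,9,9,9,10,12,12,14,16,18,20]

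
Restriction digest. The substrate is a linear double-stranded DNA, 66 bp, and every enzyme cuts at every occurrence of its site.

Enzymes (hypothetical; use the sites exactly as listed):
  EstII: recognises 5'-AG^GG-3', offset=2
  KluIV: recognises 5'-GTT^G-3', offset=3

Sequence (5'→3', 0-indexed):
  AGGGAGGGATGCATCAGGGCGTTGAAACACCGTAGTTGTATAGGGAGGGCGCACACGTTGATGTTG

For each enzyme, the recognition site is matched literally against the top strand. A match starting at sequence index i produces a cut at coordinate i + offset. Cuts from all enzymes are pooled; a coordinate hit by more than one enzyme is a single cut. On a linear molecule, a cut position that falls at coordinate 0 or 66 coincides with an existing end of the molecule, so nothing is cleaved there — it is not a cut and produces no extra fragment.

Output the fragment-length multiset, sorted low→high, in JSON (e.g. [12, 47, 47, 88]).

Site scan:
  EstII (AGGG, off=2): starts [0, 4, 15, 41, 45] → cuts [2, 6, 17, 43, 47]
  KluIV (GTTG, off=3): starts [20, 34, 56, 62] → cuts [23, 37, 59, 65]

All cut coordinates (distinct, sorted): [2, 6, 17, 23, 37, 43, 47, 59, 65]

Fragment lengths:
  [0,2): 2 bp
  [2,6): 4 bp
  [6,17): 11 bp
  [17,23): 6 bp
  [23,37): 14 bp
  [37,43): 6 bp
  [43,47): 4 bp
  [47,59): 12 bp
  [59,65): 6 bp
  [65,66): 1 bp

[1,2,4,4,6,6,6,11,12,14]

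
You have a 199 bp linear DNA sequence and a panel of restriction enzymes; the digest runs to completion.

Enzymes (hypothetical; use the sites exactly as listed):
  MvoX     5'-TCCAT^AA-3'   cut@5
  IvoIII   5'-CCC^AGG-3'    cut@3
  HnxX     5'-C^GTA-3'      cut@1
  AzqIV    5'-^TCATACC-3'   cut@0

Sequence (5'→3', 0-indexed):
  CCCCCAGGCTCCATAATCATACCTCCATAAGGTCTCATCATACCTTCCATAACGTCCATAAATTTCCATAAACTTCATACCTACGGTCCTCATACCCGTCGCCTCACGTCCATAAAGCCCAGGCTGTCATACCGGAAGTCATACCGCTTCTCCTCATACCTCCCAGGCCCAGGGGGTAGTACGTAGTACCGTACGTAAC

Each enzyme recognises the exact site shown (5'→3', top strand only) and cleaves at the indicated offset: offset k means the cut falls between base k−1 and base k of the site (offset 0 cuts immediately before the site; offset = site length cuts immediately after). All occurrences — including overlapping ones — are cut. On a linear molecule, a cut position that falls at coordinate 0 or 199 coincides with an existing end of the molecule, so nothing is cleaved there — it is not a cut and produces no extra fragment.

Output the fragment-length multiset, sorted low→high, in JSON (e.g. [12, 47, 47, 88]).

[2,4,5,5,5,6,6,7,8,9,9,9,10,11,12,12,12,13,15,15,24]

Per-enzyme occurrences:
  MvoX (TCCATAA, off=5): starts [9, 23, 45, 54, 64, 108] → cuts [14, 28, 50, 59, 69, 113]
  IvoIII (CCCAGG, off=3): starts [2, 117, 161, 167] → cuts [5, 120, 164, 170]
  HnxX (CGTA, off=1): starts [181, 189, 193] → cuts [182, 190, 194]
  AzqIV (TCATACC, off=0): starts [16, 37, 74, 89, 126, 138, 153] → cuts [16, 37, 74, 89, 126, 138, 153]

All cut coordinates (distinct, sorted): [5, 14, 16, 28, 37, 50, 59, 69, 74, 89, 113, 120, 126, 138, 153, 164, 170, 182, 190, 194]

Fragment lengths:
  [0,5): 5 bp
  [5,14): 9 bp
  [14,16): 2 bp
  [16,28): 12 bp
  [28,37): 9 bp
  [37,50): 13 bp
  [50,59): 9 bp
  [59,69): 10 bp
  [69,74): 5 bp
  [74,89): 15 bp
  [89,113): 24 bp
  [113,120): 7 bp
  [120,126): 6 bp
  [126,138): 12 bp
  [138,153): 15 bp
  [153,164): 11 bp
  [164,170): 6 bp
  [170,182): 12 bp
  [182,190): 8 bp
  [190,194): 4 bp
  [194,199): 5 bp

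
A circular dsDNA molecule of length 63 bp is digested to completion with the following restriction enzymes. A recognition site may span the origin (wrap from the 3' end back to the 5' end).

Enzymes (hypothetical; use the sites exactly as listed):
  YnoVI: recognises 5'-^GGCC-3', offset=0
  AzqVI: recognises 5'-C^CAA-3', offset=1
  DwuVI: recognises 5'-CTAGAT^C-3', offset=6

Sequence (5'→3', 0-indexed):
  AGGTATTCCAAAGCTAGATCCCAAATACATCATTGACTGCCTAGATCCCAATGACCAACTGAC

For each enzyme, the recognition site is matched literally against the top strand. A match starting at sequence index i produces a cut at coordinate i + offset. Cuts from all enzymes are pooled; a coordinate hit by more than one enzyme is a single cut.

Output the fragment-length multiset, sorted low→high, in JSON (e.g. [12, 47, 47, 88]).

[2,2,7,11,16,25]

Scan for sites:
  YnoVI (GGCC, off=0): no sites
  AzqVI (CCAA, off=1): starts [7, 20, 47, 54] → cuts [8, 21, 48, 55]
  DwuVI (CTAGATC, off=6): starts [13, 40] → cuts [19, 46]

Pooled cuts: [8, 19, 21, 46, 48, 55]

Fragment lengths:
  8→19: 11 bp
  19→21: 2 bp
  21→46: 25 bp
  46→48: 2 bp
  48→55: 7 bp
  55→8 (wrap): 63-55+8 = 16 bp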